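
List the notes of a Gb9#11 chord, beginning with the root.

Gb Bb Db Fb Ab C

Gb9#11: dominant ninth sharp eleven on Gb.
Root: Gb
Major 3rd (3rd): Bb
Perfect 5th (5th): Db
Minor 7th (7th): Fb
Major 9th (9th): Ab
Augmented 11th (11th): C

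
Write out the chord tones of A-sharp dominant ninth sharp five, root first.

A-sharp, C-double-sharp, E-double-sharp, G-sharp, B-sharp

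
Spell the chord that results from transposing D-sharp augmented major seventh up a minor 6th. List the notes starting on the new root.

B D-sharp F-double-sharp A-sharp

A minor 6th up from D-sharp is B, so the new chord is B augmented major seventh.
Root: B
Major 3rd (3rd): D-sharp
Augmented 5th (5th): F-double-sharp
Major 7th (7th): A-sharp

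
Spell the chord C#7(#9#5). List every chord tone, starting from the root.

C♯ – E♯ – G𝄪 – B – D𝄪

C#7(#9#5) is a dominant seventh sharp nine sharp five built on C♯.
root → C♯
3rd (major 3rd) → E♯
5th (augmented 5th) → G𝄪
7th (minor 7th) → B
9th (augmented 9th) → D𝄪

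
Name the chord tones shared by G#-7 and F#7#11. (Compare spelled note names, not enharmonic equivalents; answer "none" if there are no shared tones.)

F#

G#-7: G# B D# F#
F#7#11: F# A# C# E B#
Common to both → F#.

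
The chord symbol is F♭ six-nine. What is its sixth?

D-flat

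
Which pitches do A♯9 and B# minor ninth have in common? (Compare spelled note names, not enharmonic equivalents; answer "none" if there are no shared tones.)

A♯9 = A♯, C𝄪, E♯, G♯, B♯.
B# minor ninth = B♯, D♯, F𝄪, A♯, C𝄪.
Shared: A♯, C𝄪, B♯.

A♯, C𝄪, B♯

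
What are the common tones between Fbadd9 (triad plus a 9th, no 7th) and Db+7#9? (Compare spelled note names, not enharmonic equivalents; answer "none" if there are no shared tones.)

Cb

Fbadd9: Fb Ab Cb Gb
Db+7#9: Db F A Cb E
Common to both → Cb.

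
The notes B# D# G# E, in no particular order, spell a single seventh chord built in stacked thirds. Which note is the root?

E

Stacking in thirds gives E – G# – B# – D#, so E is the root — E augmented major seventh.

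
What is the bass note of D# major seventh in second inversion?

A-sharp

D# major seventh in root position is D-sharp–F-double-sharp–A-sharp–C-double-sharp.
Second inversion places the fifth in the bass, which is A-sharp.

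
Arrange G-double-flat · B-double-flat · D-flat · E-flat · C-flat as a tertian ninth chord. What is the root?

Arranged so that each adjacent pair is a third by letter name: C-flat – E-flat – G-double-flat – B-double-flat – D-flat.
The bottom of that stack, C-flat, is the root (this is C-flat dominant ninth flat five).

C-flat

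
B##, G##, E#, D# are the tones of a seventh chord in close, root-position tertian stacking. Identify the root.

Stacking in thirds gives E# – G## – B## – D#, so E# is the root — E# augmented seventh.

E#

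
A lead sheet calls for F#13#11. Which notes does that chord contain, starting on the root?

F#13#11: dominant thirteenth sharp eleven on F#.
- root: F#
- major 3rd: A#
- perfect 5th: C#
- minor 7th: E
- major 9th: G#
- augmented 11th: B#
- major 13th: D#

F# – A# – C# – E – G# – B# – D#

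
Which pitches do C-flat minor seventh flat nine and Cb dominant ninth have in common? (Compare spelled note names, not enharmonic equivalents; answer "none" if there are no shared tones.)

C♭ G♭ B𝄫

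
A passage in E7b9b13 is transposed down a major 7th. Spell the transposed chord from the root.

Transposed root: E → F (major 7th down). So we spell F dominant seventh flat nine flat thirteen:
F — root
A — major 3rd
C — perfect 5th
Eb — minor 7th
Gb — minor 9th
Db — minor 13th

F  A  C  Eb  Gb  Db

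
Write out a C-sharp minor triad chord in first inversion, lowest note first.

E – G♯ – C♯

C-sharp minor triad = C♯–E–G♯; first inversion → third (E) lowest.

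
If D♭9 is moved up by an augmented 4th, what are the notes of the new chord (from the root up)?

G – B – D – F – A

An augmented 4th up from Db is G, so the new chord is G dominant ninth.
root → G
3rd (major 3rd) → B
5th (perfect 5th) → D
7th (minor 7th) → F
9th (major 9th) → A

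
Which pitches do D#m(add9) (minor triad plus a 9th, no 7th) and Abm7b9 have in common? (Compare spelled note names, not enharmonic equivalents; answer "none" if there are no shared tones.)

D#m(add9): D♯ F♯ A♯ E♯
Abm7b9: A♭ C♭ E♭ G♭ B𝄫
Common to both → none.

none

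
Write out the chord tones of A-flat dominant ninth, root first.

Root Ab, quality dominant ninth:
- root: Ab
- major 3rd: C
- perfect 5th: Eb
- minor 7th: Gb
- major 9th: Bb

Ab, C, Eb, Gb, Bb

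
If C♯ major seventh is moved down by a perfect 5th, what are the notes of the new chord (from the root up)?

F-sharp  A-sharp  C-sharp  E-sharp

C-sharp down a perfect 5th → F-sharp. New chord: F-sharp major seventh.
- root: F-sharp
- major 3rd: A-sharp
- perfect 5th: C-sharp
- major 7th: E-sharp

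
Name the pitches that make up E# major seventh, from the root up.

E♯ – G𝄪 – B♯ – D𝄪

Root E♯, quality major seventh:
E♯ — root
G𝄪 — major 3rd
B♯ — perfect 5th
D𝄪 — major 7th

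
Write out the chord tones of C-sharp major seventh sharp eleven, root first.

C-sharp – E-sharp – G-sharp – B-sharp – F-double-sharp

C-sharp major seventh sharp eleven is a major seventh sharp eleven built on C-sharp.
Root: C-sharp
Major 3rd (3rd): E-sharp
Perfect 5th (5th): G-sharp
Major 7th (7th): B-sharp
Augmented 11th (11th): F-double-sharp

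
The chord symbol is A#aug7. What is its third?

C##

Root of A#aug7 = A#. The 3rd is a major 3rd: A# up a major 3rd → C##.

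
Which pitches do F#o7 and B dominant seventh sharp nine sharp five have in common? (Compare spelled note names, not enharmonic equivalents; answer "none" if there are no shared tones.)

F#o7 = F#, A, C, Eb.
B dominant seventh sharp nine sharp five = B, D#, F##, A, C##.
Shared: A.

A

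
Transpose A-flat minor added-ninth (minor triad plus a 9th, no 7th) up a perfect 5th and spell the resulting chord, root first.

A perfect 5th up from A-flat is E-flat, so the new chord is E-flat minor added-ninth.
Root: E-flat
Minor 3rd (3rd): G-flat
Perfect 5th (5th): B-flat
Major 9th (9th): F

E-flat, G-flat, B-flat, F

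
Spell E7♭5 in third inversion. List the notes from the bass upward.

E7♭5 = E–G#–Bb–D; third inversion → seventh (D) lowest.

D – E – G# – Bb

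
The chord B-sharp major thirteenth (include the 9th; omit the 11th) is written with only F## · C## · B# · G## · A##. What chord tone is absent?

The full B-sharp major thirteenth chord is B#, D##, F##, A##, C##, G##.
Comparing with the voicing, the major 3rd (3rd) — D## — is absent.

D##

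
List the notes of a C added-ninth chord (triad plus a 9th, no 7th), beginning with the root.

Root C, quality added-ninth:
Root: C
Major 3rd (3rd): E
Perfect 5th (5th): G
Major 9th (9th): D

C – E – G – D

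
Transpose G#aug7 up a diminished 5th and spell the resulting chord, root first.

D  F#  A#  C

Transposed root: G# → D (diminished 5th up). So we spell D augmented seventh:
Root: D
Major 3rd (3rd): F#
Augmented 5th (5th): A#
Minor 7th (7th): C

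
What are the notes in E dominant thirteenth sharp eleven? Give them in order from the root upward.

E dominant thirteenth sharp eleven is a dominant thirteenth sharp eleven built on E.
E — root
G♯ — major 3rd
B — perfect 5th
D — minor 7th
F♯ — major 9th
A♯ — augmented 11th
C♯ — major 13th

E, G♯, B, D, F♯, A♯, C♯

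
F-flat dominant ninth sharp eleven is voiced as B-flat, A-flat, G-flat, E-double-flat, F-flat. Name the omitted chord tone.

The full F-flat dominant ninth sharp eleven chord is F-flat, A-flat, C-flat, E-double-flat, G-flat, B-flat.
Comparing with the voicing, the perfect 5th (5th) — C-flat — is absent.

C-flat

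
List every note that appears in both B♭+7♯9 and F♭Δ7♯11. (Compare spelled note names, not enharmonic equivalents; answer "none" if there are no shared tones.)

B♭+7♯9 = Bb, D, F#, Ab, C#.
F♭Δ7♯11 = Fb, Ab, Cb, Eb, Bb.
Shared: Bb, Ab.

Bb, Ab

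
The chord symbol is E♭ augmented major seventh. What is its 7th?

E♭ augmented major seventh is built on E♭; its 7th is a major 7th above the root.
A seventh above E uses the letter D, and the major 7th above E♭ is D.

D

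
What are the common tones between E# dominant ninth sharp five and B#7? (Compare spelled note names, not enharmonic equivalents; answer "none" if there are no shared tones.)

F𝄪

E# dominant ninth sharp five = E♯, G𝄪, B𝄪, D♯, F𝄪.
B#7 = B♯, D𝄪, F𝄪, A♯.
Shared: F𝄪.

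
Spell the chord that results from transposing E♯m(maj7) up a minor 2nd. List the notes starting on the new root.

F#  A  C#  E#

Transposed root: E# → F# (minor 2nd up). So we spell F# minor-major seventh:
F# — root
A — minor 3rd
C# — perfect 5th
E# — major 7th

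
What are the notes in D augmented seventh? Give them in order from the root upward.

D – F-sharp – A-sharp – C

Root D, quality augmented seventh:
root → D
3rd (major 3rd) → F-sharp
5th (augmented 5th) → A-sharp
7th (minor 7th) → C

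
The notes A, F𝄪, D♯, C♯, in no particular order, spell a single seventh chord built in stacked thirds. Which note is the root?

D♯

Stacking in thirds gives D♯ – F𝄪 – A – C♯, so D♯ is the root — D♯ dominant seventh flat five.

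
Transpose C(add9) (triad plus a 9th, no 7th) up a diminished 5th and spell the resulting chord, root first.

Transposed root: C → Gb (diminished 5th up). So we spell Gb added-ninth:
- root: Gb
- major 3rd: Bb
- perfect 5th: Db
- major 9th: Ab

Gb, Bb, Db, Ab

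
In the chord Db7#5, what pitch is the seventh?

Cb

Db7#5 is built on Db; its 7th is a minor 7th above the root.
A seventh above D uses the letter C, and the minor 7th above Db is Cb.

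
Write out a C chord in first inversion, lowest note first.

C = C–E–G; first inversion → third (E) lowest.

E  G  C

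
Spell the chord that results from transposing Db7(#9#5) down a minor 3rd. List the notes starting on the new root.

A minor 3rd down from Db is Bb, so the new chord is Bb dominant seventh sharp nine sharp five.
Root: Bb
Major 3rd (3rd): D
Augmented 5th (5th): F#
Minor 7th (7th): Ab
Augmented 9th (9th): C#

Bb, D, F#, Ab, C#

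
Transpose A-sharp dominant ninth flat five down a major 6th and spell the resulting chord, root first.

A# down a major 6th → C#. New chord: C# dominant ninth flat five.
root → C#
3rd (major 3rd) → E#
5th (diminished 5th) → G
7th (minor 7th) → B
9th (major 9th) → D#

C# – E# – G – B – D#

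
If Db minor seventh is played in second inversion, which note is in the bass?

Ab

Db minor seventh in root position is Db–Fb–Ab–Cb.
Second inversion places the fifth in the bass, which is Ab.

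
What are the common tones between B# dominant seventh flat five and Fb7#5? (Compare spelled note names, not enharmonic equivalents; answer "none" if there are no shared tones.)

none

B# dominant seventh flat five = B#, D##, F#, A#.
Fb7#5 = Fb, Ab, C, Ebb.
Shared: none.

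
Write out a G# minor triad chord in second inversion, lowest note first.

D♯ G♯ B

G# minor triad = G♯–B–D♯; second inversion → fifth (D♯) lowest.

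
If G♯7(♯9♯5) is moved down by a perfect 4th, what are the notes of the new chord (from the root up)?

D#, F##, A##, C#, E##

G# down a perfect 4th → D#. New chord: D# dominant seventh sharp nine sharp five.
- root: D#
- major 3rd: F##
- augmented 5th: A##
- minor 7th: C#
- augmented 9th: E##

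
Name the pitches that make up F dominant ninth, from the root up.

F, A, C, E-flat, G

F dominant ninth: dominant ninth on F.
F — root
A — major 3rd
C — perfect 5th
E-flat — minor 7th
G — major 9th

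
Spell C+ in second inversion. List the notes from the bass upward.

G#, C, E

In root position, C+ is C–E–G#.
Second inversion puts the fifth (G#) in the bass.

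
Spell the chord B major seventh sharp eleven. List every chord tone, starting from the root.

Root B, quality major seventh sharp eleven:
Root: B
Major 3rd (3rd): D-sharp
Perfect 5th (5th): F-sharp
Major 7th (7th): A-sharp
Augmented 11th (11th): E-sharp

B, D-sharp, F-sharp, A-sharp, E-sharp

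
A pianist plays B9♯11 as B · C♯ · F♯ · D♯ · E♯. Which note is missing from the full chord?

The full B9♯11 chord is B, D♯, F♯, A, C♯, E♯.
Comparing with the voicing, the minor 7th (7th) — A — is absent.

A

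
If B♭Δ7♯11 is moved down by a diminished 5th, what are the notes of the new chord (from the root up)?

A diminished 5th down from Bb is E, so the new chord is E major seventh sharp eleven.
Root: E
Major 3rd (3rd): G#
Perfect 5th (5th): B
Major 7th (7th): D#
Augmented 11th (11th): A#

E G# B D# A#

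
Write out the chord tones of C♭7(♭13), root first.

Root C♭, quality dominant seventh flat thirteen:
Root: C♭
Major 3rd (3rd): E♭
Perfect 5th (5th): G♭
Minor 7th (7th): B𝄫
Minor 13th (13th): A𝄫

C♭ – E♭ – G♭ – B𝄫 – A𝄫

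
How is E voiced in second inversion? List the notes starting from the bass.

B  E  G#

E = E–G#–B; second inversion → fifth (B) lowest.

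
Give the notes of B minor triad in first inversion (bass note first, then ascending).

D – F-sharp – B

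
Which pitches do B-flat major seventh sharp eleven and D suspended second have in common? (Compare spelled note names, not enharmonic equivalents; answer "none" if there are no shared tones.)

D – A – E

B-flat major seventh sharp eleven = B-flat, D, F, A, E.
D suspended second = D, E, A.
Shared: D, A, E.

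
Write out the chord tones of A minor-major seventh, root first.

A, C, E, G-sharp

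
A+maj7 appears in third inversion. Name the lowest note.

A+maj7 = A–C#–E#–G#. Third inversion → seventh in the bass = G#.

G#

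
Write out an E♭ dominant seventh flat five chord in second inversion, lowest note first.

Bbb, Db, Eb, G

In root position, E♭ dominant seventh flat five is Eb–G–Bbb–Db.
Second inversion puts the fifth (Bbb) in the bass.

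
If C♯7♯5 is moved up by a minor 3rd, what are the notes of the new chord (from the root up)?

A minor 3rd up from C# is E, so the new chord is E augmented seventh.
- root: E
- major 3rd: G#
- augmented 5th: B#
- minor 7th: D

E, G#, B#, D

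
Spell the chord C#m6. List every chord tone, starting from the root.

C#, E, G#, A#

C#m6 is a minor sixth built on C#.
C# — root
E — minor 3rd
G# — perfect 5th
A# — major 6th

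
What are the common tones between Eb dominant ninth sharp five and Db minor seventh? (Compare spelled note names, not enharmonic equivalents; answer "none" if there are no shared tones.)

D-flat

Eb dominant ninth sharp five: E-flat G B D-flat F
Db minor seventh: D-flat F-flat A-flat C-flat
Common to both → D-flat.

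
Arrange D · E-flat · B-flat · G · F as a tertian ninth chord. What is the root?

Stacking in thirds gives E-flat – G – B-flat – D – F, so E-flat is the root — E-flat major ninth.

E-flat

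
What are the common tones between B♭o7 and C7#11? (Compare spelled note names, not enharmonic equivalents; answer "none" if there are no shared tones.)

B♭o7 = B♭, D♭, F♭, A𝄫.
C7#11 = C, E, G, B♭, F♯.
Shared: B♭.

B♭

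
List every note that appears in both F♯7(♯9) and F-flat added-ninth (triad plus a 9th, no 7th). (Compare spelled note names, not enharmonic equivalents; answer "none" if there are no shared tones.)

F♯7(♯9): F# A# C# E G##
F-flat added-ninth: Fb Ab Cb Gb
Common to both → none.

none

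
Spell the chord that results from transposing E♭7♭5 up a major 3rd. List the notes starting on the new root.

Transposed root: Eb → G (major 3rd up). So we spell G dominant seventh flat five:
Root: G
Major 3rd (3rd): B
Diminished 5th (5th): Db
Minor 7th (7th): F

G B Db F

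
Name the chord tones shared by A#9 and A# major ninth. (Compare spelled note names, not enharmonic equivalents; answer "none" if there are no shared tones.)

A# C## E# B#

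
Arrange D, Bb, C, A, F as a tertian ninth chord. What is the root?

Bb

Stacking in thirds gives Bb – D – F – A – C, so Bb is the root — Bb major ninth.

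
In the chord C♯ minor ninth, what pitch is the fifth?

C♯ minor ninth is built on C-sharp; its 5th is a perfect 5th above the root.
A fifth above C uses the letter G, and the perfect 5th above C-sharp is G-sharp.

G-sharp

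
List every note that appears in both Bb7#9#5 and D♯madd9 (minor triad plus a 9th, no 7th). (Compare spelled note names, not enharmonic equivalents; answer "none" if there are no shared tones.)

Bb7#9#5 = B♭, D, F♯, A♭, C♯.
D♯madd9 = D♯, F♯, A♯, E♯.
Shared: F♯.

F♯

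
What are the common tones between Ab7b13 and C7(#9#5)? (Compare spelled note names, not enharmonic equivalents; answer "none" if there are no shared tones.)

C

Ab7b13 = A♭, C, E♭, G♭, F♭.
C7(#9#5) = C, E, G♯, B♭, D♯.
Shared: C.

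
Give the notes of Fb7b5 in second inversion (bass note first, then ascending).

C𝄫 E𝄫 F♭ A♭

In root position, Fb7b5 is F♭–A♭–C𝄫–E𝄫.
Second inversion puts the fifth (C𝄫) in the bass.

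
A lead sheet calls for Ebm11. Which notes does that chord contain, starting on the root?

Eb Gb Bb Db F Ab

Ebm11 is a minor eleventh built on Eb.
Root: Eb
Minor 3rd (3rd): Gb
Perfect 5th (5th): Bb
Minor 7th (7th): Db
Major 9th (9th): F
Perfect 11th (11th): Ab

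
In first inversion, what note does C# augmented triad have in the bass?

E#

C# augmented triad in root position is C#–E#–G##.
First inversion places the third in the bass, which is E#.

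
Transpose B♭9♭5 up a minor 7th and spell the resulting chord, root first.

Ab, C, Ebb, Gb, Bb

Transposed root: Bb → Ab (minor 7th up). So we spell Ab dominant ninth flat five:
- root: Ab
- major 3rd: C
- diminished 5th: Ebb
- minor 7th: Gb
- major 9th: Bb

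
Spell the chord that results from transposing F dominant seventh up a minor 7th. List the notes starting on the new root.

Eb  G  Bb  Db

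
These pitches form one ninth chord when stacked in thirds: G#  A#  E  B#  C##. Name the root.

Arranged so that each adjacent pair is a third by letter name: A# – C## – E – G# – B#.
The bottom of that stack, A#, is the root (this is A# dominant ninth flat five).

A#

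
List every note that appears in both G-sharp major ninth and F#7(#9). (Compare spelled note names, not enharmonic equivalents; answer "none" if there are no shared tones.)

G-sharp major ninth = G♯, B♯, D♯, F𝄪, A♯.
F#7(#9) = F♯, A♯, C♯, E, G𝄪.
Shared: A♯.

A♯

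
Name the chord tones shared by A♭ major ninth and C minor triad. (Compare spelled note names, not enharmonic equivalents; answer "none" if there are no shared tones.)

C – Eb – G

A♭ major ninth: Ab C Eb G Bb
C minor triad: C Eb G
Common to both → C, Eb, G.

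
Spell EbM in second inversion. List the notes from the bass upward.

B♭ E♭ G

EbM = E♭–G–B♭; second inversion → fifth (B♭) lowest.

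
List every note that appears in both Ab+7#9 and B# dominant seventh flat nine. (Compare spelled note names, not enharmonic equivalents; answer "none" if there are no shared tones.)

Ab+7#9: A♭ C E G♭ B
B# dominant seventh flat nine: B♯ D𝄪 F𝄪 A♯ C♯
Common to both → none.

none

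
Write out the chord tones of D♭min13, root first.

Db, Fb, Ab, Cb, Eb, Gb, Bb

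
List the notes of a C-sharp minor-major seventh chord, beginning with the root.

C-sharp E G-sharp B-sharp

C-sharp minor-major seventh: minor-major seventh on C-sharp.
Root: C-sharp
Minor 3rd (3rd): E
Perfect 5th (5th): G-sharp
Major 7th (7th): B-sharp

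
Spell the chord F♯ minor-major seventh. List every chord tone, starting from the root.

Root F-sharp, quality minor-major seventh:
root → F-sharp
3rd (minor 3rd) → A
5th (perfect 5th) → C-sharp
7th (major 7th) → E-sharp

F-sharp – A – C-sharp – E-sharp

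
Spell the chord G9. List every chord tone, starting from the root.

G9: dominant ninth on G.
Root: G
Major 3rd (3rd): B
Perfect 5th (5th): D
Minor 7th (7th): F
Major 9th (9th): A

G, B, D, F, A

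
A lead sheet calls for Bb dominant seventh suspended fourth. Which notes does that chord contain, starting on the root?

Bb dominant seventh suspended fourth is a dominant seventh suspended fourth built on B♭.
root → B♭
4th (perfect 4th) → E♭
5th (perfect 5th) → F
7th (minor 7th) → A♭

B♭  E♭  F  A♭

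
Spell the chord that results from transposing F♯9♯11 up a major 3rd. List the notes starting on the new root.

A#  C##  E#  G#  B#  D##

A major 3rd up from F# is A#, so the new chord is A# dominant ninth sharp eleven.
A# — root
C## — major 3rd
E# — perfect 5th
G# — minor 7th
B# — major 9th
D## — augmented 11th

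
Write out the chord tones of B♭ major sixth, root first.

B-flat  D  F  G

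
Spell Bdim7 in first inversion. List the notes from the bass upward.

Bdim7 = B–D–F–A♭; first inversion → third (D) lowest.

D – F – A♭ – B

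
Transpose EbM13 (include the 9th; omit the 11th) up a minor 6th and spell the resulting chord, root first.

A minor 6th up from Eb is Cb, so the new chord is Cb major thirteenth.
Root: Cb
Major 3rd (3rd): Eb
Perfect 5th (5th): Gb
Major 7th (7th): Bb
Major 9th (9th): Db
Major 13th (13th): Ab

Cb, Eb, Gb, Bb, Db, Ab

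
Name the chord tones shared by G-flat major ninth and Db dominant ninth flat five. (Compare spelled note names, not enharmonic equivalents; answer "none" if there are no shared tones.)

G-flat major ninth = G-flat, B-flat, D-flat, F, A-flat.
Db dominant ninth flat five = D-flat, F, A-double-flat, C-flat, E-flat.
Shared: D-flat, F.

D-flat – F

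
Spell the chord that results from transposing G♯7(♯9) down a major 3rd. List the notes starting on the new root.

G# down a major 3rd → E. New chord: E dominant seventh sharp nine.
- root: E
- major 3rd: G#
- perfect 5th: B
- minor 7th: D
- augmented 9th: F##

E  G#  B  D  F##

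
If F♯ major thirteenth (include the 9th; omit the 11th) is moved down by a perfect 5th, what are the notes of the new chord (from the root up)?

B, D-sharp, F-sharp, A-sharp, C-sharp, G-sharp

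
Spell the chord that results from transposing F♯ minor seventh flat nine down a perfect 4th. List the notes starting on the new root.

C-sharp, E, G-sharp, B, D

F-sharp down a perfect 4th → C-sharp. New chord: C-sharp minor seventh flat nine.
Root: C-sharp
Minor 3rd (3rd): E
Perfect 5th (5th): G-sharp
Minor 7th (7th): B
Minor 9th (9th): D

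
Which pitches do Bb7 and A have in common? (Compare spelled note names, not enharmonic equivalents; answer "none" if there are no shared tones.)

Bb7 = Bb, D, F, Ab.
A = A, C#, E.
Shared: none.

none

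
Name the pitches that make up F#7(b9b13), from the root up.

F#7(b9b13) is a dominant seventh flat nine flat thirteen built on F♯.
Root: F♯
Major 3rd (3rd): A♯
Perfect 5th (5th): C♯
Minor 7th (7th): E
Minor 9th (9th): G
Minor 13th (13th): D

F♯, A♯, C♯, E, G, D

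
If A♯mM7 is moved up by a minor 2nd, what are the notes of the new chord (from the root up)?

A# up a minor 2nd → B. New chord: B minor-major seventh.
Root: B
Minor 3rd (3rd): D
Perfect 5th (5th): F#
Major 7th (7th): A#

B, D, F#, A#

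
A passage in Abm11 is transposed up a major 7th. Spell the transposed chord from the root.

G – Bb – D – F – A – C

Transposed root: Ab → G (major 7th up). So we spell G minor eleventh:
G — root
Bb — minor 3rd
D — perfect 5th
F — minor 7th
A — major 9th
C — perfect 11th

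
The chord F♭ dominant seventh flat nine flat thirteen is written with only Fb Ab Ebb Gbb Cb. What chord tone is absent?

The full F♭ dominant seventh flat nine flat thirteen chord is Fb, Ab, Cb, Ebb, Gbb, Dbb.
Comparing with the voicing, the minor 13th (13th) — Dbb — is absent.

Dbb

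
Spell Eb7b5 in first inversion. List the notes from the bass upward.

In root position, Eb7b5 is Eb–G–Bbb–Db.
First inversion puts the third (G) in the bass.

G – Bbb – Db – Eb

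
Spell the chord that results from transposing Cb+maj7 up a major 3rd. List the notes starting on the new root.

Cb up a major 3rd → Eb. New chord: Eb augmented major seventh.
Root: Eb
Major 3rd (3rd): G
Augmented 5th (5th): B
Major 7th (7th): D

Eb G B D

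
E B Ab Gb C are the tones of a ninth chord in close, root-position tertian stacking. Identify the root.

Ab

Arranged so that each adjacent pair is a third by letter name: Ab – C – E – Gb – B.
The bottom of that stack, Ab, is the root (this is Ab dominant seventh sharp nine sharp five).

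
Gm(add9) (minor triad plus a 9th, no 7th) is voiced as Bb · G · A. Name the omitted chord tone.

D

The full Gm(add9) chord is G, Bb, D, A.
Comparing with the voicing, the perfect 5th (5th) — D — is absent.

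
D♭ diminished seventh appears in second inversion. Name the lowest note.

D♭ diminished seventh in root position is D♭–F♭–A𝄫–C𝄫.
Second inversion places the fifth in the bass, which is A𝄫.

A𝄫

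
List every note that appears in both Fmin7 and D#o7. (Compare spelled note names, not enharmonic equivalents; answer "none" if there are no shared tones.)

C

Fmin7: F Ab C Eb
D#o7: D# F# A C
Common to both → C.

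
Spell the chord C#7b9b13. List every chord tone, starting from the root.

C#, E#, G#, B, D, A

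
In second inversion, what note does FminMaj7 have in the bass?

FminMaj7 in root position is F–Ab–C–E.
Second inversion places the fifth in the bass, which is C.

C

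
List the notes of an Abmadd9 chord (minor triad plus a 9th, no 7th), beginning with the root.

Abmadd9: minor added-ninth on Ab.
- root: Ab
- minor 3rd: Cb
- perfect 5th: Eb
- major 9th: Bb

Ab  Cb  Eb  Bb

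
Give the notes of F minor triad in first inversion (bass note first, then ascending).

A-flat – C – F

In root position, F minor triad is F–A-flat–C.
First inversion puts the third (A-flat) in the bass.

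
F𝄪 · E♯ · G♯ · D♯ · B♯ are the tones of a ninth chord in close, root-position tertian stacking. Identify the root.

Arranged so that each adjacent pair is a third by letter name: E♯ – G♯ – B♯ – D♯ – F𝄪.
The bottom of that stack, E♯, is the root (this is E♯ minor ninth).

E♯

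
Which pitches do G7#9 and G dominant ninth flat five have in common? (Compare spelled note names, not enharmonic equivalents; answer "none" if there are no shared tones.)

G  B  F

G7#9: G B D F A#
G dominant ninth flat five: G B Db F A
Common to both → G, B, F.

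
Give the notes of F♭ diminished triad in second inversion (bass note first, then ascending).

In root position, F♭ diminished triad is F♭–A𝄫–C𝄫.
Second inversion puts the fifth (C𝄫) in the bass.

C𝄫 F♭ A𝄫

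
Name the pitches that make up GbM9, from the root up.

Root Gb, quality major ninth:
root → Gb
3rd (major 3rd) → Bb
5th (perfect 5th) → Db
7th (major 7th) → F
9th (major 9th) → Ab

Gb, Bb, Db, F, Ab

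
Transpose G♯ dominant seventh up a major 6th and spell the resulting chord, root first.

E#, G##, B#, D#

Transposed root: G# → E# (major 6th up). So we spell E# dominant seventh:
- root: E#
- major 3rd: G##
- perfect 5th: B#
- minor 7th: D#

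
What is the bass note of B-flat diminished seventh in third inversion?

A-double-flat

B-flat diminished seventh = B-flat–D-flat–F-flat–A-double-flat. Third inversion → seventh in the bass = A-double-flat.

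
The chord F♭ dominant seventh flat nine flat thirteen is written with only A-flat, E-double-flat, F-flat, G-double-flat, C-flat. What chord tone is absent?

D-double-flat

F♭ dominant seventh flat nine flat thirteen = F-flat, A-flat, C-flat, E-double-flat, G-double-flat, D-double-flat. The voicing lacks the 13th (minor 13th), D-double-flat.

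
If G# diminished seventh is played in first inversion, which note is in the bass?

G# diminished seventh in root position is G-sharp–B–D–F.
First inversion places the third in the bass, which is B.

B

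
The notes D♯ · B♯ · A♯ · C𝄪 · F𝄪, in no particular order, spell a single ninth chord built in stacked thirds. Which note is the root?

B♯

Arranged so that each adjacent pair is a third by letter name: B♯ – D♯ – F𝄪 – A♯ – C𝄪.
The bottom of that stack, B♯, is the root (this is B♯ minor ninth).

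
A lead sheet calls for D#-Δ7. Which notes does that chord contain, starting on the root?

D#-Δ7: minor-major seventh on D#.
D# — root
F# — minor 3rd
A# — perfect 5th
C## — major 7th

D#  F#  A#  C##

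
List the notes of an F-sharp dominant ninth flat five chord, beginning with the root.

F#  A#  C  E  G#

F-sharp dominant ninth flat five: dominant ninth flat five on F#.
F# — root
A# — major 3rd
C — diminished 5th
E — minor 7th
G# — major 9th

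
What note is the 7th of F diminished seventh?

E-double-flat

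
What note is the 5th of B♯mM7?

B♯mM7 is built on B#; its 5th is a perfect 5th above the root.
A fifth above B uses the letter F, and the perfect 5th above B# is F##.

F##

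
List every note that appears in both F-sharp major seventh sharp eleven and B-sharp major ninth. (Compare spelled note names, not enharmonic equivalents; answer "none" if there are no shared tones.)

B-sharp

F-sharp major seventh sharp eleven = F-sharp, A-sharp, C-sharp, E-sharp, B-sharp.
B-sharp major ninth = B-sharp, D-double-sharp, F-double-sharp, A-double-sharp, C-double-sharp.
Shared: B-sharp.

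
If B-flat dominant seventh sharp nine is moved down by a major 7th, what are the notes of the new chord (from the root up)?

Cb, Eb, Gb, Bbb, D

Transposed root: Bb → Cb (major 7th down). So we spell Cb dominant seventh sharp nine:
Root: Cb
Major 3rd (3rd): Eb
Perfect 5th (5th): Gb
Minor 7th (7th): Bbb
Augmented 9th (9th): D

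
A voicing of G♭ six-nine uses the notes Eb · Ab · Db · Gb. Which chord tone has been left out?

Bb

G♭ six-nine = Gb, Bb, Db, Eb, Ab. The voicing lacks the 3rd (major 3rd), Bb.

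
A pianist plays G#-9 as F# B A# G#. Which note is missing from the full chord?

G#-9 = G#, B, D#, F#, A#. The voicing lacks the 5th (perfect 5th), D#.

D#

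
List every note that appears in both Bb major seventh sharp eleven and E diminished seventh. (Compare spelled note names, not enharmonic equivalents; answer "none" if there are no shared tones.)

Bb major seventh sharp eleven: B-flat D F A E
E diminished seventh: E G B-flat D-flat
Common to both → B-flat, E.

B-flat, E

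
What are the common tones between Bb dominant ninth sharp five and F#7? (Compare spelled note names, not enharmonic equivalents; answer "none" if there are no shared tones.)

F♯

Bb dominant ninth sharp five = B♭, D, F♯, A♭, C.
F#7 = F♯, A♯, C♯, E.
Shared: F♯.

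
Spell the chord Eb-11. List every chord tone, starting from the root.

Eb-11: minor eleventh on Eb.
Root: Eb
Minor 3rd (3rd): Gb
Perfect 5th (5th): Bb
Minor 7th (7th): Db
Major 9th (9th): F
Perfect 11th (11th): Ab

Eb Gb Bb Db F Ab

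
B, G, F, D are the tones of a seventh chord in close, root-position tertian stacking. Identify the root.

Arranged so that each adjacent pair is a third by letter name: G – B – D – F.
The bottom of that stack, G, is the root (this is G dominant seventh).

G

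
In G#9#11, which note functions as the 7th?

F#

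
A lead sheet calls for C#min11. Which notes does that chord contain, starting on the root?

C#, E, G#, B, D#, F#

Root C#, quality minor eleventh:
C# — root
E — minor 3rd
G# — perfect 5th
B — minor 7th
D# — major 9th
F# — perfect 11th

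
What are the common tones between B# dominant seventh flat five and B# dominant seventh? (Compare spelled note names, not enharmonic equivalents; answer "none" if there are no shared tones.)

B# dominant seventh flat five = B#, D##, F#, A#.
B# dominant seventh = B#, D##, F##, A#.
Shared: B#, D##, A#.

B#, D##, A#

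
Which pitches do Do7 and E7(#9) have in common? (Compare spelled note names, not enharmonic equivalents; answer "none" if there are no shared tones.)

D

Do7: D F Ab Cb
E7(#9): E G# B D F##
Common to both → D.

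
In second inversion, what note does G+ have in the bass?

D#

G+ in root position is G–B–D#.
Second inversion places the fifth in the bass, which is D#.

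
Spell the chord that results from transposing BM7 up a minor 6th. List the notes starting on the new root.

Transposed root: B → G (minor 6th up). So we spell G major seventh:
root → G
3rd (major 3rd) → B
5th (perfect 5th) → D
7th (major 7th) → F♯

G B D F♯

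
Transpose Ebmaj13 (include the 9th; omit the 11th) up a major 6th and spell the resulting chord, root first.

A major 6th up from Eb is C, so the new chord is C major thirteenth.
C — root
E — major 3rd
G — perfect 5th
B — major 7th
D — major 9th
A — major 13th

C  E  G  B  D  A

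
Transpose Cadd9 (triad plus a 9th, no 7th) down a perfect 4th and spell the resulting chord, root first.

G, B, D, A

C down a perfect 4th → G. New chord: G added-ninth.
root → G
3rd (major 3rd) → B
5th (perfect 5th) → D
9th (major 9th) → A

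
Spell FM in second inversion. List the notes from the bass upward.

In root position, FM is F–A–C.
Second inversion puts the fifth (C) in the bass.

C  F  A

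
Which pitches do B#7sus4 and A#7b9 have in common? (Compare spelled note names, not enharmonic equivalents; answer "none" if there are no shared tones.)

B#7sus4: B# E# F## A#
A#7b9: A# C## E# G# B
Common to both → E#, A#.

E#  A#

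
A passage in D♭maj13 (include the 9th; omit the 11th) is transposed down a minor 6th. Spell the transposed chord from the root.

F, A, C, E, G, D

A minor 6th down from Db is F, so the new chord is F major thirteenth.
- root: F
- major 3rd: A
- perfect 5th: C
- major 7th: E
- major 9th: G
- major 13th: D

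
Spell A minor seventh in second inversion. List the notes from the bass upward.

E  G  A  C

A minor seventh = A–C–E–G; second inversion → fifth (E) lowest.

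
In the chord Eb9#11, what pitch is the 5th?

Bb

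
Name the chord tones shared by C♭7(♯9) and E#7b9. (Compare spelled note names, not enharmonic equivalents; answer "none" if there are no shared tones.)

C♭7(♯9) = Cb, Eb, Gb, Bbb, D.
E#7b9 = E#, G##, B#, D#, F#.
Shared: none.

none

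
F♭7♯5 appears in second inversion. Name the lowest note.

C

F♭7♯5 in root position is Fb–Ab–C–Ebb.
Second inversion places the fifth in the bass, which is C.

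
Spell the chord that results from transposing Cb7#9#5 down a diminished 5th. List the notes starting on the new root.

F, A, C#, Eb, G#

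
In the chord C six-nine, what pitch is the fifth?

Root of C six-nine = C. The 5th is a perfect 5th: C up a perfect 5th → G.

G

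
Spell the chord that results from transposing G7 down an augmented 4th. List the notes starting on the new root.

D♭  F  A♭  C♭

Transposed root: G → D♭ (augmented 4th down). So we spell D♭ dominant seventh:
Root: D♭
Major 3rd (3rd): F
Perfect 5th (5th): A♭
Minor 7th (7th): C♭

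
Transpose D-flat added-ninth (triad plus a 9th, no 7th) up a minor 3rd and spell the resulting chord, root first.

Db up a minor 3rd → Fb. New chord: Fb added-ninth.
root → Fb
3rd (major 3rd) → Ab
5th (perfect 5th) → Cb
9th (major 9th) → Gb

Fb – Ab – Cb – Gb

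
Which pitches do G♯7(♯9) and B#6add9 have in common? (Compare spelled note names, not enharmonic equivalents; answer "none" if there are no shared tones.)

G♯7(♯9): G♯ B♯ D♯ F♯ A𝄪
B#6add9: B♯ D𝄪 F𝄪 G𝄪 C𝄪
Common to both → B♯.

B♯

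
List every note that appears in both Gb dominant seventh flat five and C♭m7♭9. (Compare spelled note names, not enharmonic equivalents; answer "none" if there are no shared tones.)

Gb dominant seventh flat five: Gb Bb Dbb Fb
C♭m7♭9: Cb Ebb Gb Bbb Dbb
Common to both → Gb, Dbb.

Gb, Dbb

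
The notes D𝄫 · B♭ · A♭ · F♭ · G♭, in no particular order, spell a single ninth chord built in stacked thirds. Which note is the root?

G♭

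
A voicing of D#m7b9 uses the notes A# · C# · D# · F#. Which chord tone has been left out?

E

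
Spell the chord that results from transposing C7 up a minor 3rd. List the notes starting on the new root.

C up a minor 3rd → Eb. New chord: Eb dominant seventh.
Root: Eb
Major 3rd (3rd): G
Perfect 5th (5th): Bb
Minor 7th (7th): Db

Eb, G, Bb, Db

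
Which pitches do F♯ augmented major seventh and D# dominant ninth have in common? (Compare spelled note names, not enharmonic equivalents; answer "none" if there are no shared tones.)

A#, E#

F♯ augmented major seventh: F# A# C## E#
D# dominant ninth: D# F## A# C# E#
Common to both → A#, E#.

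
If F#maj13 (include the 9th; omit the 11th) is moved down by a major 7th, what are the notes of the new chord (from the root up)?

F♯ down a major 7th → G. New chord: G major thirteenth.
- root: G
- major 3rd: B
- perfect 5th: D
- major 7th: F♯
- major 9th: A
- major 13th: E

G, B, D, F♯, A, E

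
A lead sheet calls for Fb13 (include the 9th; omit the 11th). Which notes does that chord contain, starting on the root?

Fb13: dominant thirteenth on Fb.
Fb — root
Ab — major 3rd
Cb — perfect 5th
Ebb — minor 7th
Gb — major 9th
Db — major 13th

Fb, Ab, Cb, Ebb, Gb, Db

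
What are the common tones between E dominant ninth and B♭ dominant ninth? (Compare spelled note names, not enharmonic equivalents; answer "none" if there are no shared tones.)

D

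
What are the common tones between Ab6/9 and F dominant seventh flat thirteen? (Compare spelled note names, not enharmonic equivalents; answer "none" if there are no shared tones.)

Ab6/9: A♭ C E♭ F B♭
F dominant seventh flat thirteen: F A C E♭ D♭
Common to both → C, E♭, F.

C – E♭ – F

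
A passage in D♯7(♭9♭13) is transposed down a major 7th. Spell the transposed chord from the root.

E – G# – B – D – F – C

A major 7th down from D# is E, so the new chord is E dominant seventh flat nine flat thirteen.
- root: E
- major 3rd: G#
- perfect 5th: B
- minor 7th: D
- minor 9th: F
- minor 13th: C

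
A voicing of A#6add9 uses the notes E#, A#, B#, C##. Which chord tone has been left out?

F##

A#6add9 = A#, C##, E#, F##, B#. The voicing lacks the 6th (major 6th), F##.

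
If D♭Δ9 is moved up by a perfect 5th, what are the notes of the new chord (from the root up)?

A perfect 5th up from Db is Ab, so the new chord is Ab major ninth.
Ab — root
C — major 3rd
Eb — perfect 5th
G — major 7th
Bb — major 9th

Ab – C – Eb – G – Bb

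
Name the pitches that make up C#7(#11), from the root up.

C#  E#  G#  B  F##

Root C#, quality dominant seventh sharp eleven:
root → C#
3rd (major 3rd) → E#
5th (perfect 5th) → G#
7th (minor 7th) → B
11th (augmented 11th) → F##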